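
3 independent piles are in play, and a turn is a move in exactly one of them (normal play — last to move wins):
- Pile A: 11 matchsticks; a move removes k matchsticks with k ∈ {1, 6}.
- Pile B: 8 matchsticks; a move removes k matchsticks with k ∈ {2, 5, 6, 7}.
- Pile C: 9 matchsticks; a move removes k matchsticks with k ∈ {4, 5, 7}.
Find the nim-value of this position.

Grundy values for pile A (subtraction set {1, 6}):
g(0) = mex{} = 0
g(1) = mex{0} = 1
g(2) = mex{1} = 0
g(3) = mex{0} = 1
g(4) = mex{1} = 0
g(5) = mex{0} = 1
g(6) = mex{0,1} = 2
g(7) = mex{1,2} = 0
g(8) = mex{0} = 1
g(9) = mex{1} = 0
g(10) = mex{0} = 1
g(11) = mex{1} = 0
So g(11) = 0.
Grundy values for pile B (subtraction set {2, 5, 6, 7}):
g(0) = mex{} = 0
g(1) = mex{} = 0
g(2) = mex{0} = 1
g(3) = mex{0} = 1
g(4) = mex{1} = 0
g(5) = mex{0,1} = 2
g(6) = mex{0} = 1
g(7) = mex{0,1,2} = 3
g(8) = mex{0,1} = 2
So g(8) = 2.
For pile C, compute g(0), g(1), … with moves {4, 5, 7}:
k:     0  1  2  3  4  5  6  7  8  9
g(k):  0  0  0  0  1  1  1  1  2  2
So g(9) = 2.
The value of a disjunctive sum is the nim-sum of the parts.
Combined value = 0 ⊕ 2 ⊕ 2 = 0.

0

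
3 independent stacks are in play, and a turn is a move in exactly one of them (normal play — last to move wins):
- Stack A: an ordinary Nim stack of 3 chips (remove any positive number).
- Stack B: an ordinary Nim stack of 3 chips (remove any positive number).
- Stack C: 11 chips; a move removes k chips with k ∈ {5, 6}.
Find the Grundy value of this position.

0

Stack A is a plain Nim stack of size 3, so its Grundy value is 3.
Stack B is a plain Nim stack of size 3, so its Grundy value is 3.
Build the Grundy sequence for stack C with g(k) = mex{g(k−s) : s ∈ {5, 6}, s ≤ k}:
g(0) = mex{} = 0
g(1) = mex{} = 0
g(2) = mex{} = 0
g(3) = mex{} = 0
g(4) = mex{} = 0
g(5) = mex{0} = 1
g(6) = mex{0} = 1
g(7) = mex{0} = 1
g(8) = mex{0} = 1
g(9) = mex{0} = 1
g(10) = mex{0,1} = 2
g(11) = mex{1} = 0
So g(11) = 0.
The value of a disjunctive sum is the nim-sum of the parts.
Combined value = 3 ⊕ 3 ⊕ 0 = 0.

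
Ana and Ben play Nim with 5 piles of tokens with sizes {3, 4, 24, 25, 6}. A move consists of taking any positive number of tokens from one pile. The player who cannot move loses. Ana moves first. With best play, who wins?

Ben wins

Compute the nim-sum pairwise:
3 XOR 4 = 7
7 XOR 24 = 31
31 XOR 25 = 6
6 XOR 6 = 0
The nim-sum is 0, so this is a P-position: the player to move is in a losing position under optimal play; Ana is about to move from it and so loses — Ben wins.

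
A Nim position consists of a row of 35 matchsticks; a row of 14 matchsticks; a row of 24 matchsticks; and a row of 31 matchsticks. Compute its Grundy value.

Write each in binary and XOR column by column:
  100011  (35)
  001110  (14)
  011000  (24)
  011111  (31)
  ------
  101010  (42)

42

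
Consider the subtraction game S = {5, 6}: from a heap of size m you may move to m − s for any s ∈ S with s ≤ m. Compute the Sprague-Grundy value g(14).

0

Compute g(0), g(1), … for moves {5, 6}:
k:     0  1  2  3  4  5  6  7  8  9 10 11 12 13 14
g(k):  0  0  0  0  0  1  1  1  1  1  2  0  0  0  0
So g(14) = 0.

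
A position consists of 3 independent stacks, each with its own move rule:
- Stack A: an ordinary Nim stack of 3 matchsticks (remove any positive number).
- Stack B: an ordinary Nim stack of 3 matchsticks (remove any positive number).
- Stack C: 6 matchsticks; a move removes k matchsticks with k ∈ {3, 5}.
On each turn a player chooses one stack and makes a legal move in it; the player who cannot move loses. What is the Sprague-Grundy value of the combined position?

2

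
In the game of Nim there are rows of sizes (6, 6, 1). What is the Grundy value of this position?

In binary:
  110  (6)
  110  (6)
  001  (1)
  ---
  001  (1)

1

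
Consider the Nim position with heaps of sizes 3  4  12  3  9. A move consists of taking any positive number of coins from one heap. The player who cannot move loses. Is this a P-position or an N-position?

Nim-sum: 3 ^ 4 ^ 12 ^ 3 ^ 9 = 1.
The nim-sum is 1 ≠ 0, so this is an N-position: the player to move can win.

N-position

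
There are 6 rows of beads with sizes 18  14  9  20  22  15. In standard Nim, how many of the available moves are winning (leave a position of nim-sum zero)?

3

In binary:
  10010  (18)
  01110  (14)
  01001  (9)
  10100  (20)
  10110  (22)
  01111  (15)
  -----
  11000  (24)
The overall nim-sum is X = 24. A row of size p has a winning move iff p XOR X < p (reduce it to p XOR X).
  18: 18 XOR 24 = 10 < 18 — winning move (to 10).
  14: 14 XOR 24 = 22 ≥ 14 — no move.
  9: 9 XOR 24 = 17 ≥ 9 — no move.
  20: 20 XOR 24 = 12 < 20 — winning move (to 12).
  22: 22 XOR 24 = 14 < 22 — winning move (to 14).
  15: 15 XOR 24 = 23 ≥ 15 — no move.
That gives 3 winning moves.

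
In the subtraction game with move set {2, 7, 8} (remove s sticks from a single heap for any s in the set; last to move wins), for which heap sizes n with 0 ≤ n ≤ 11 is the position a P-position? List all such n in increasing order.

Grundy values for subtraction set {2, 7, 8}:
k:     0  1  2  3  4  5  6  7  8  9 10 11
g(k):  0  0  1  1  0  0  1  1  2  2  0  3
The P-positions (g = 0) in 0..11 are 0, 1, 4, 5, 10.

0, 1, 4, 5, 10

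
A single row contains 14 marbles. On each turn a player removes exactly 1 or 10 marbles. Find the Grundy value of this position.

1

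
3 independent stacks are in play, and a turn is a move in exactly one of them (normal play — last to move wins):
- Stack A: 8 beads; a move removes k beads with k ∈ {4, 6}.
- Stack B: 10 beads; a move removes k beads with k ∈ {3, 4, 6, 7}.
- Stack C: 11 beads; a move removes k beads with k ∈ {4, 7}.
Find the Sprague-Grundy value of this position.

2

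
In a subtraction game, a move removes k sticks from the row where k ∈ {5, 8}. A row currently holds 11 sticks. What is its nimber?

2

Grundy values for subtraction set {5, 8}:
g(0) = mex{} = 0
g(1) = mex{} = 0
g(2) = mex{} = 0
g(3) = mex{} = 0
g(4) = mex{} = 0
g(5) = mex{0} = 1
g(6) = mex{0} = 1
g(7) = mex{0} = 1
g(8) = mex{0} = 1
g(9) = mex{0} = 1
g(10) = mex{0,1} = 2
g(11) = mex{0,1} = 2
So g(11) = 2.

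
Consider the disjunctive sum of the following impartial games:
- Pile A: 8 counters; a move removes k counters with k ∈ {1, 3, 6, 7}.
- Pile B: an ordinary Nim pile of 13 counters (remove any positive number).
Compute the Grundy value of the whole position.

15

For pile A, compute g(0), g(1), … with moves {1, 3, 6, 7}:
g(0) = mex{} = 0
g(1) = mex{0} = 1
g(2) = mex{1} = 0
g(3) = mex{0} = 1
g(4) = mex{1} = 0
g(5) = mex{0} = 1
g(6) = mex{0,1} = 2
g(7) = mex{0,1,2} = 3
g(8) = mex{0,1,3} = 2
So g(8) = 2.
Pile B is a plain Nim pile of size 13, so its Grundy value is 13.
The value of a disjunctive sum is the nim-sum of the parts.
Combined value = 2 XOR 13 = 15.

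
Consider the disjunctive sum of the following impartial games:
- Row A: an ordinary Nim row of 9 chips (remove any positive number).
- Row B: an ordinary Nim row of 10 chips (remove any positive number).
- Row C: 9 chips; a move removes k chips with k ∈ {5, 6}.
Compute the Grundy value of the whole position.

2

Row A is a plain Nim row of size 9, so its Grundy value is 9.
Row B is a plain Nim row of size 10, so its Grundy value is 10.
Build the Grundy sequence for row C with g(k) = mex{g(k−s) : s ∈ {5, 6}, s ≤ k}:
g(0) = mex{} = 0
g(1) = mex{} = 0
g(2) = mex{} = 0
g(3) = mex{} = 0
g(4) = mex{} = 0
g(5) = mex{0} = 1
g(6) = mex{0} = 1
g(7) = mex{0} = 1
g(8) = mex{0} = 1
g(9) = mex{0} = 1
So g(9) = 1.
The value of a disjunctive sum is the nim-sum of the parts.
Combined value = 9 ⊕ 10 ⊕ 1 = 2.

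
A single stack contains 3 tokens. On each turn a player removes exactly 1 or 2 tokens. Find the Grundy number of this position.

0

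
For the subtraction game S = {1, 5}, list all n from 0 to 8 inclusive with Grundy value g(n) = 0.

0, 2, 4, 6, 8

Compute g(0), g(1), … for moves {1, 5}:
k:     0  1  2  3  4  5  6  7  8
g(k):  0  1  0  1  0  1  0  1  0
The P-positions (g = 0) in 0..8 are 0, 2, 4, 6, 8.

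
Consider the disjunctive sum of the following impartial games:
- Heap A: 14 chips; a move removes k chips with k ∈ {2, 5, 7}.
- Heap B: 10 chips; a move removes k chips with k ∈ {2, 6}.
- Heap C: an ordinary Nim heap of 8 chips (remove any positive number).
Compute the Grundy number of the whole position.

Build the Grundy sequence for heap A with g(k) = mex{g(k−s) : s ∈ {2, 5, 7}, s ≤ k}:
k:     0  1  2  3  4  5  6  7  8  9 10 11 12 13 14
g(k):  0  0  1  1  0  2  1  3  2  2  0  3  1  0  0
So g(14) = 0.
Grundy values for heap B (subtraction set {2, 6}):
g(0) = mex{} = 0
g(1) = mex{} = 0
g(2) = mex{0} = 1
g(3) = mex{0} = 1
g(4) = mex{1} = 0
g(5) = mex{1} = 0
g(6) = mex{0} = 1
g(7) = mex{0} = 1
g(8) = mex{1} = 0
g(9) = mex{1} = 0
g(10) = mex{0} = 1
So g(10) = 1.
Heap C is a plain Nim heap of size 8, so its Grundy value is 8.
By the Sprague-Grundy theorem, the Grundy value of a sum of independent games is the XOR of the component values.
Combined value = 0 ⊕ 1 ⊕ 8 = 9.

9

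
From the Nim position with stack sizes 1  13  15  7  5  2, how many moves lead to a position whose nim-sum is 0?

3

Compute the nim-sum pairwise:
1 ^ 13 = 12
12 ^ 15 = 3
3 ^ 7 = 4
4 ^ 5 = 1
1 ^ 2 = 3
The overall nim-sum is X = 3. A stack of size p has a winning move iff p XOR X < p (reduce it to p XOR X).
  1: 1 XOR 3 = 2 ≥ 1 — no move.
  13: 13 XOR 3 = 14 ≥ 13 — no move.
  15: 15 XOR 3 = 12 < 15 — winning move (to 12).
  7: 7 XOR 3 = 4 < 7 — winning move (to 4).
  5: 5 XOR 3 = 6 ≥ 5 — no move.
  2: 2 XOR 3 = 1 < 2 — winning move (to 1).
That gives 3 winning moves.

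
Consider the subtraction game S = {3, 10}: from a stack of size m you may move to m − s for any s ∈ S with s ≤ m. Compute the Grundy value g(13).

Build the Grundy sequence with g(k) = mex{g(k−s) : s ∈ {3, 10}, s ≤ k}:
g(0) = mex{} = 0
g(1) = mex{} = 0
g(2) = mex{} = 0
g(3) = mex{0} = 1
g(4) = mex{0} = 1
g(5) = mex{0} = 1
g(6) = mex{1} = 0
g(7) = mex{1} = 0
g(8) = mex{1} = 0
g(9) = mex{0} = 1
g(10) = mex{0} = 1
g(11) = mex{0} = 1
g(12) = mex{0,1} = 2
g(13) = mex{1} = 0
So g(13) = 0.

0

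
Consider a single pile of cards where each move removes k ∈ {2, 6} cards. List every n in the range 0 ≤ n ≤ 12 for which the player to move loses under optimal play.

0, 1, 4, 5, 8, 9, 12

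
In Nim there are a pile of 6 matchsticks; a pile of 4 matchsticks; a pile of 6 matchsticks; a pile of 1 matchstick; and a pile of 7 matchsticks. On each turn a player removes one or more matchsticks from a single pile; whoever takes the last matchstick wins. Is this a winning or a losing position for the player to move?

Winning position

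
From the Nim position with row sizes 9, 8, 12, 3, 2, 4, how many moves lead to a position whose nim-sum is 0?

Compute the nim-sum pairwise:
9 ⊕ 8 = 1
1 ⊕ 12 = 13
13 ⊕ 3 = 14
14 ⊕ 2 = 12
12 ⊕ 4 = 8
The overall nim-sum is X = 8. A row of size p has a winning move iff p XOR X < p (reduce it to p XOR X).
  9: 9 XOR 8 = 1 < 9 — winning move (to 1).
  8: 8 XOR 8 = 0 < 8 — winning move (to 0).
  12: 12 XOR 8 = 4 < 12 — winning move (to 4).
  3: 3 XOR 8 = 11 ≥ 3 — no move.
  2: 2 XOR 8 = 10 ≥ 2 — no move.
  4: 4 XOR 8 = 12 ≥ 4 — no move.
That gives 3 winning moves.

3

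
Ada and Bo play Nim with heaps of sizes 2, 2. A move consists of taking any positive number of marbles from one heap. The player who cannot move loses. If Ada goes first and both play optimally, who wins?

Bo wins

Write each in binary and XOR column by column:
  10  (2)
  10  (2)
  --
  00  (0)
The nim-sum is 0, so this is a P-position: the player to move is in a losing position under optimal play; Ada is about to move from it and so loses — Bo wins.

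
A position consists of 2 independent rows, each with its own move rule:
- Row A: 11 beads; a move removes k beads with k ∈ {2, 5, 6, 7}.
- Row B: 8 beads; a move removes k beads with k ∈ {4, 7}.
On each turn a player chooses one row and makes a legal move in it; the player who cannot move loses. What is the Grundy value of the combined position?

Grundy values for row A (subtraction set {2, 5, 6, 7}):
k:     0  1  2  3  4  5  6  7  8  9 10 11
g(k):  0  0  1  1  0  2  1  3  2  2  3  3
So g(11) = 3.
Grundy values for row B (subtraction set {4, 7}):
k:     0  1  2  3  4  5  6  7  8
g(k):  0  0  0  0  1  1  1  1  2
So g(8) = 2.
The value of a disjunctive sum is the nim-sum of the parts.
Combined value = 3 XOR 2 = 1.

1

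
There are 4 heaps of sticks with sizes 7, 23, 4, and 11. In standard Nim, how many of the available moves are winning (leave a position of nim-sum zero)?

1

Nim-sum: 7 XOR 23 XOR 4 XOR 11 = 31.
The overall nim-sum is X = 31. A heap of size p has a winning move iff p XOR X < p (reduce it to p XOR X).
  7: 7 XOR 31 = 24 ≥ 7 — no move.
  23: 23 XOR 31 = 8 < 23 — winning move (to 8).
  4: 4 XOR 31 = 27 ≥ 4 — no move.
  11: 11 XOR 31 = 20 ≥ 11 — no move.
That gives 1 winning move.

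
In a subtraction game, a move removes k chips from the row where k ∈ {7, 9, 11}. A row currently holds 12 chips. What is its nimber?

1

Grundy values for subtraction set {7, 9, 11}:
g(0) = mex{} = 0
g(1) = mex{} = 0
g(2) = mex{} = 0
g(3) = mex{} = 0
g(4) = mex{} = 0
g(5) = mex{} = 0
g(6) = mex{} = 0
g(7) = mex{0} = 1
g(8) = mex{0} = 1
g(9) = mex{0} = 1
g(10) = mex{0} = 1
g(11) = mex{0} = 1
g(12) = mex{0} = 1
So g(12) = 1.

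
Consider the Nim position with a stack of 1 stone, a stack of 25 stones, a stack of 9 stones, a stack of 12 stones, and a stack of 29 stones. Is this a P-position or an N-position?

Nim-sum: 1 ^ 25 ^ 9 ^ 12 ^ 29 = 0.
The nim-sum is 0, so this is a P-position: the player to move is in a losing position under optimal play.

P-position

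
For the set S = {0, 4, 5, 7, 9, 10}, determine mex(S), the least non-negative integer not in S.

1

0 is in the set but 1 is not, so the mex is 1.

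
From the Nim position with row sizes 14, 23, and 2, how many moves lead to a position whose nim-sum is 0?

Nim-sum: 14 ⊕ 23 ⊕ 2 = 27.
The overall nim-sum is X = 27. A row of size p has a winning move iff p XOR X < p (reduce it to p XOR X).
  14: 14 XOR 27 = 21 ≥ 14 — no move.
  23: 23 XOR 27 = 12 < 23 — winning move (to 12).
  2: 2 XOR 27 = 25 ≥ 2 — no move.
That gives 1 winning move.

1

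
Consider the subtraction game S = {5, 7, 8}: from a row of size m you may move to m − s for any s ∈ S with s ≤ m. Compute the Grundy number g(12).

Compute g(0), g(1), … for moves {5, 7, 8}:
k:     0  1  2  3  4  5  6  7  8  9 10 11 12
g(k):  0  0  0  0  0  1  1  1  1  1  2  2  2
So g(12) = 2.

2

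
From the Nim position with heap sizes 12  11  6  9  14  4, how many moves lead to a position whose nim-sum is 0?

3

In binary:
  1100  (12)
  1011  (11)
  0110  (6)
  1001  (9)
  1110  (14)
  0100  (4)
  ----
  0010  (2)
The overall nim-sum is X = 2. A heap of size p has a winning move iff p XOR X < p (reduce it to p XOR X).
  12: 12 XOR 2 = 14 ≥ 12 — no move.
  11: 11 XOR 2 = 9 < 11 — winning move (to 9).
  6: 6 XOR 2 = 4 < 6 — winning move (to 4).
  9: 9 XOR 2 = 11 ≥ 9 — no move.
  14: 14 XOR 2 = 12 < 14 — winning move (to 12).
  4: 4 XOR 2 = 6 ≥ 4 — no move.
That gives 3 winning moves.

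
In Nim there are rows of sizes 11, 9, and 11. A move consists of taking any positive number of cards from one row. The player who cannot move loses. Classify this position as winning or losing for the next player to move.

Winning position

Write each in binary and XOR column by column:
  1011  (11)
  1001  (9)
  1011  (11)
  ----
  1001  (9)
The nim-sum is 9 ≠ 0, so this is an N-position: the player to move can win.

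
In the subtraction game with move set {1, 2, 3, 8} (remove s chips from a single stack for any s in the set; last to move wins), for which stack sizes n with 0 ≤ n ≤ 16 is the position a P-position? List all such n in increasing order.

0, 4, 9, 13

Grundy values for subtraction set {1, 2, 3, 8}:
k:     0  1  2  3  4  5  6  7  8  9 10 11 12 13 14 15 16
g(k):  0  1  2  3  0  1  2  3  4  0  1  2  3  0  1  2  3
The P-positions (g = 0) in 0..16 are 0, 4, 9, 13.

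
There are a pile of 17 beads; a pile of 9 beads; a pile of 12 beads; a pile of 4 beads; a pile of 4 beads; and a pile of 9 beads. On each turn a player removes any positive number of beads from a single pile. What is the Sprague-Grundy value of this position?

29

In binary:
  10001  (17)
  01001  (9)
  01100  (12)
  00100  (4)
  00100  (4)
  01001  (9)
  -----
  11101  (29)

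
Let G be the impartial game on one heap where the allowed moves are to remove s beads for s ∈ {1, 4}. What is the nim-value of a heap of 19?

2

Build the Grundy sequence with g(k) = mex{g(k−s) : s ∈ {1, 4}, s ≤ k}:
k:     0  1  2  3  4  5  6  7  8  9 10 11 12 13 14 15 16 17 18 19
g(k):  0  1  0  1  2  0  1  0  1  2  0  1  0  1  2  0  1  0  1  2
So g(19) = 2.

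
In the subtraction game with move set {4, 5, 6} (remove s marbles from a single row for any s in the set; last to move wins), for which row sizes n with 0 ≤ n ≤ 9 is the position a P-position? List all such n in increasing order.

0, 1, 2, 3

Build the Grundy sequence with g(k) = mex{g(k−s) : s ∈ {4, 5, 6}, s ≤ k}:
k:     0  1  2  3  4  5  6  7  8  9
g(k):  0  0  0  0  1  1  1  1  2  2
The P-positions (g = 0) in 0..9 are 0, 1, 2, 3.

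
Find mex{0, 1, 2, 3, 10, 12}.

4

The values 0, 1, 2, 3 are all present; 4 is the first non-negative integer missing from the set.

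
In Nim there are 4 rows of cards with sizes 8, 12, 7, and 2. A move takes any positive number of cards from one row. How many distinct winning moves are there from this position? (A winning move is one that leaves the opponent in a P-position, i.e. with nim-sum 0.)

1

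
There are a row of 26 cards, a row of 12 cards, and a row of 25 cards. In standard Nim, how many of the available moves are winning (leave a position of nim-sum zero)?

Nim-sum: 26 XOR 12 XOR 25 = 15.
The overall nim-sum is X = 15. A row of size p has a winning move iff p XOR X < p (reduce it to p XOR X).
  26: 26 XOR 15 = 21 < 26 — winning move (to 21).
  12: 12 XOR 15 = 3 < 12 — winning move (to 3).
  25: 25 XOR 15 = 22 < 25 — winning move (to 22).
That gives 3 winning moves.

3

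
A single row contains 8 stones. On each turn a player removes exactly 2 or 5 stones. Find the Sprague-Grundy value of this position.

Grundy values for subtraction set {2, 5}:
k:     0  1  2  3  4  5  6  7  8
g(k):  0  0  1  1  0  2  1  0  0
So g(8) = 0.

0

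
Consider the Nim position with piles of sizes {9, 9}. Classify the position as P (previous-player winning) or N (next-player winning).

P-position

Compute the nim-sum pairwise:
9 XOR 9 = 0
The nim-sum is 0, so this is a P-position: the player to move is in a losing position under optimal play.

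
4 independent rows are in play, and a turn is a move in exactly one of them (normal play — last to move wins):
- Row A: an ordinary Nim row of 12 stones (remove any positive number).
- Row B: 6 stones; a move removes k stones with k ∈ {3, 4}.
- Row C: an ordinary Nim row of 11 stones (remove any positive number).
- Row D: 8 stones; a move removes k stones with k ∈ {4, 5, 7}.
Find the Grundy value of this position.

Row A is a plain Nim row of size 12, so its Grundy value is 12.
Grundy values for row B (subtraction set {3, 4}):
k:     0  1  2  3  4  5  6
g(k):  0  0  0  1  1  1  2
So g(6) = 2.
Row C is a plain Nim row of size 11, so its Grundy value is 11.
Build the Grundy sequence for row D with g(k) = mex{g(k−s) : s ∈ {4, 5, 7}, s ≤ k}:
k:     0  1  2  3  4  5  6  7  8
g(k):  0  0  0  0  1  1  1  1  2
So g(8) = 2.
The value of a disjunctive sum is the nim-sum of the parts.
Combined value = 12 ⊕ 2 ⊕ 11 ⊕ 2 = 7.

7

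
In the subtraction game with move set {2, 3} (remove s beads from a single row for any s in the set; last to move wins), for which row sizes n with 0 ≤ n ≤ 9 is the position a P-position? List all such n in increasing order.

0, 1, 5, 6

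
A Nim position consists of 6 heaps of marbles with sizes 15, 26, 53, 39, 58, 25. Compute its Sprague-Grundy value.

Nim-sum: 15 XOR 26 XOR 53 XOR 39 XOR 58 XOR 25 = 36.

36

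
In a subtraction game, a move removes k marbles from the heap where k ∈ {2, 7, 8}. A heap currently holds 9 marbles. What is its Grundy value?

2

Build the Grundy sequence with g(k) = mex{g(k−s) : s ∈ {2, 7, 8}, s ≤ k}:
k:     0  1  2  3  4  5  6  7  8  9
g(k):  0  0  1  1  0  0  1  1  2  2
So g(9) = 2.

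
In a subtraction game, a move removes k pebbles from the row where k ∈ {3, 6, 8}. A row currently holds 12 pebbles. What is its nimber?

0

Grundy values for subtraction set {3, 6, 8}:
g(0) = mex{} = 0
g(1) = mex{} = 0
g(2) = mex{} = 0
g(3) = mex{0} = 1
g(4) = mex{0} = 1
g(5) = mex{0} = 1
g(6) = mex{0,1} = 2
g(7) = mex{0,1} = 2
g(8) = mex{0,1} = 2
g(9) = mex{0,1,2} = 3
g(10) = mex{0,1,2} = 3
g(11) = mex{1,2} = 0
g(12) = mex{1,2,3} = 0
So g(12) = 0.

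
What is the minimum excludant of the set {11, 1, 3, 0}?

2

The values 0, 1 are all present; 2 is the first non-negative integer missing from the set.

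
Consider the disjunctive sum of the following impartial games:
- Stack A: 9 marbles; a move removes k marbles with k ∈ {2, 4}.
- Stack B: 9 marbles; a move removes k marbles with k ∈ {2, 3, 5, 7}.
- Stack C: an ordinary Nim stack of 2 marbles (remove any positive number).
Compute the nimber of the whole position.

3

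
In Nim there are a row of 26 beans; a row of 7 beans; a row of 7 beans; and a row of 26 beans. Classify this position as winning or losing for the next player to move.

Losing position

Bitwise XOR of the heap sizes:
  11010  (26)
  00111  (7)
  00111  (7)
  11010  (26)
  -----
  00000  (0)
The nim-sum is 0, so this is a P-position: the player to move is in a losing position under optimal play.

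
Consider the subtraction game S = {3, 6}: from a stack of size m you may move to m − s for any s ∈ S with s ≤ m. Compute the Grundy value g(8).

Build the Grundy sequence with g(k) = mex{g(k−s) : s ∈ {3, 6}, s ≤ k}:
k:     0  1  2  3  4  5  6  7  8
g(k):  0  0  0  1  1  1  2  2  2
So g(8) = 2.

2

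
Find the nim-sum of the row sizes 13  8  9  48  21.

41

In binary:
  001101  (13)
  001000  (8)
  001001  (9)
  110000  (48)
  010101  (21)
  ------
  101001  (41)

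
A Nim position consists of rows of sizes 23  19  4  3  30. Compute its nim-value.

Bitwise XOR of the heap sizes:
  10111  (23)
  10011  (19)
  00100  (4)
  00011  (3)
  11110  (30)
  -----
  11101  (29)

29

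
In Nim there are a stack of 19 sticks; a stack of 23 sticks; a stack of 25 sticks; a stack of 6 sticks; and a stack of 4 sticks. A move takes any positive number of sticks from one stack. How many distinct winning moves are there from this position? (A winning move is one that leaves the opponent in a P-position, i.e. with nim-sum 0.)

Nim-sum: 19 ⊕ 23 ⊕ 25 ⊕ 6 ⊕ 4 = 31.
The overall nim-sum is X = 31. A stack of size p has a winning move iff p XOR X < p (reduce it to p XOR X).
  19: 19 XOR 31 = 12 < 19 — winning move (to 12).
  23: 23 XOR 31 = 8 < 23 — winning move (to 8).
  25: 25 XOR 31 = 6 < 25 — winning move (to 6).
  6: 6 XOR 31 = 25 ≥ 6 — no move.
  4: 4 XOR 31 = 27 ≥ 4 — no move.
That gives 3 winning moves.

3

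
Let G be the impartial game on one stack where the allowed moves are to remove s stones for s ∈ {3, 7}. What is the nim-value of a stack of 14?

Grundy values for subtraction set {3, 7}:
k:     0  1  2  3  4  5  6  7  8  9 10 11 12 13 14
g(k):  0  0  0  1  1  1  0  2  2  1  0  0  0  1  1
So g(14) = 1.

1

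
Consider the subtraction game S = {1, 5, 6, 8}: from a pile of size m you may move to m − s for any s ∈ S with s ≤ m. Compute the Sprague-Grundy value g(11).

Compute g(0), g(1), … for moves {1, 5, 6, 8}:
g(0) = mex{} = 0
g(1) = mex{0} = 1
g(2) = mex{1} = 0
g(3) = mex{0} = 1
g(4) = mex{1} = 0
g(5) = mex{0} = 1
g(6) = mex{0,1} = 2
g(7) = mex{0,1,2} = 3
g(8) = mex{0,1,3} = 2
g(9) = mex{0,1,2} = 3
g(10) = mex{0,1,3} = 2
g(11) = mex{1,2} = 0
So g(11) = 0.

0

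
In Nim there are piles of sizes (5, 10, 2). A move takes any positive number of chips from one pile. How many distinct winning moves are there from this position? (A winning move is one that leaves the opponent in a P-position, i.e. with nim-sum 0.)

1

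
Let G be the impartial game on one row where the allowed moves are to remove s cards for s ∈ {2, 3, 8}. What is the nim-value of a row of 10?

Build the Grundy sequence with g(k) = mex{g(k−s) : s ∈ {2, 3, 8}, s ≤ k}:
k:     0  1  2  3  4  5  6  7  8  9 10
g(k):  0  0  1  1  2  0  0  1  1  2  0
So g(10) = 0.

0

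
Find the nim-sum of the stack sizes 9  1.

Write each in binary and XOR column by column:
  1001  (9)
  0001  (1)
  ----
  1000  (8)

8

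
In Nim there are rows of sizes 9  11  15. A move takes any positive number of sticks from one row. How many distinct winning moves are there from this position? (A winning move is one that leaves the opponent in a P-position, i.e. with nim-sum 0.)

Nim-sum: 9 XOR 11 XOR 15 = 13.
The overall nim-sum is X = 13. A row of size p has a winning move iff p XOR X < p (reduce it to p XOR X).
  9: 9 XOR 13 = 4 < 9 — winning move (to 4).
  11: 11 XOR 13 = 6 < 11 — winning move (to 6).
  15: 15 XOR 13 = 2 < 15 — winning move (to 2).
That gives 3 winning moves.

3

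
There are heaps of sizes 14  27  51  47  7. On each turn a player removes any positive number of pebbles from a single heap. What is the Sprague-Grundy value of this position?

Compute the nim-sum pairwise:
14 ⊕ 27 = 21
21 ⊕ 51 = 38
38 ⊕ 47 = 9
9 ⊕ 7 = 14

14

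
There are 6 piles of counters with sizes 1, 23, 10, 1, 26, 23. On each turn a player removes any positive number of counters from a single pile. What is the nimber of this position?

16

Bitwise XOR of the heap sizes:
  00001  (1)
  10111  (23)
  01010  (10)
  00001  (1)
  11010  (26)
  10111  (23)
  -----
  10000  (16)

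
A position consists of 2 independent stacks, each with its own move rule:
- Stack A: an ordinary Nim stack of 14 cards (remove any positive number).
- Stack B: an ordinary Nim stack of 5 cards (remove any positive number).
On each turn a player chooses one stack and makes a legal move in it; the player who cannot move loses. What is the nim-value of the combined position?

Stack A is a plain Nim stack of size 14, so its Grundy value is 14.
Stack B is a plain Nim stack of size 5, so its Grundy value is 5.
By the Sprague-Grundy theorem, the Grundy value of a sum of independent games is the XOR of the component values.
Combined value = 14 XOR 5 = 11.

11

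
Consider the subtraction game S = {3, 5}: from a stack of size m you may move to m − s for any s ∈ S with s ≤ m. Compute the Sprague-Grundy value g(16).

0

Build the Grundy sequence with g(k) = mex{g(k−s) : s ∈ {3, 5}, s ≤ k}:
k:     0  1  2  3  4  5  6  7  8  9 10 11 12 13 14 15 16
g(k):  0  0  0  1  1  1  2  2  0  0  0  1  1  1  2  2  0
So g(16) = 0.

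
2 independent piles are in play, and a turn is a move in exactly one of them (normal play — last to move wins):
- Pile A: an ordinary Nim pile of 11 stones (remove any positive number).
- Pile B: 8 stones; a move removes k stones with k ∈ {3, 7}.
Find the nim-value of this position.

Pile A is a plain Nim pile of size 11, so its Grundy value is 11.
Grundy values for pile B (subtraction set {3, 7}):
k:     0  1  2  3  4  5  6  7  8
g(k):  0  0  0  1  1  1  0  2  2
So g(8) = 2.
By the Sprague-Grundy theorem, the Grundy value of a sum of independent games is the XOR of the component values.
Combined value = 11 ⊕ 2 = 9.

9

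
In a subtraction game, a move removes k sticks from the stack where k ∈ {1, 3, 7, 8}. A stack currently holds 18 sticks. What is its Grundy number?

1

Grundy values for subtraction set {1, 3, 7, 8}:
k:     0  1  2  3  4  5  6  7  8  9 10 11 12 13 14 15 16 17 18
g(k):  0  1  0  1  0  1  0  1  2  3  2  3  2  3  2  0  1  0  1
So g(18) = 1.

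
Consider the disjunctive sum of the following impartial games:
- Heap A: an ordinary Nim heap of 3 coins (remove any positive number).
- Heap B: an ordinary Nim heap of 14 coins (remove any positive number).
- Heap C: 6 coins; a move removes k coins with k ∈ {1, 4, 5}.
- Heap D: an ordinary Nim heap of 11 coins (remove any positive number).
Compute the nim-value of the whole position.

4

Heap A is a plain Nim heap of size 3, so its Grundy value is 3.
Heap B is a plain Nim heap of size 14, so its Grundy value is 14.
Grundy values for heap C (subtraction set {1, 4, 5}):
g(0) = mex{} = 0
g(1) = mex{0} = 1
g(2) = mex{1} = 0
g(3) = mex{0} = 1
g(4) = mex{0,1} = 2
g(5) = mex{0,1,2} = 3
g(6) = mex{0,1,3} = 2
So g(6) = 2.
Heap D is a plain Nim heap of size 11, so its Grundy value is 11.
The value of a disjunctive sum is the nim-sum of the parts.
Combined value = 3 XOR 14 XOR 2 XOR 11 = 4.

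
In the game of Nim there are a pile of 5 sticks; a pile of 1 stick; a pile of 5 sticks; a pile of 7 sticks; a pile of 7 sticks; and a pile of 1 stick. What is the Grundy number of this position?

0

Compute the nim-sum pairwise:
5 ^ 1 = 4
4 ^ 5 = 1
1 ^ 7 = 6
6 ^ 7 = 1
1 ^ 1 = 0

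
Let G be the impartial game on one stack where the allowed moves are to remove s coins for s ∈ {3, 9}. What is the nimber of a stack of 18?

0

Build the Grundy sequence with g(k) = mex{g(k−s) : s ∈ {3, 9}, s ≤ k}:
k:     0  1  2  3  4  5  6  7  8  9 10 11 12 13 14 15 16 17 18
g(k):  0  0  0  1  1  1  0  0  0  1  1  1  0  0  0  1  1  1  0
So g(18) = 0.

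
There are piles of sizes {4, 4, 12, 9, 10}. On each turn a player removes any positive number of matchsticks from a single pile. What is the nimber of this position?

15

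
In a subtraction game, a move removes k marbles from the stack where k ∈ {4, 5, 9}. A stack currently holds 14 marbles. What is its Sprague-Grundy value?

0

Grundy values for subtraction set {4, 5, 9}:
k:     0  1  2  3  4  5  6  7  8  9 10 11 12 13 14
g(k):  0  0  0  0  1  1  1  1  2  2  2  2  3  0  0
So g(14) = 0.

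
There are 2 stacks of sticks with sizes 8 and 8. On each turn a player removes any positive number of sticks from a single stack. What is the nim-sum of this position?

Compute the nim-sum pairwise:
8 ^ 8 = 0

0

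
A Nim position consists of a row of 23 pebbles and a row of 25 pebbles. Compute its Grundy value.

14

Compute the nim-sum pairwise:
23 ^ 25 = 14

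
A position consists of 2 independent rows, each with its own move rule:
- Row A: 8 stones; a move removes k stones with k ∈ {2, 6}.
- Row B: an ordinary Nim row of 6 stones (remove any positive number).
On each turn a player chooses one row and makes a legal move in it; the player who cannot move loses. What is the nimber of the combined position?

6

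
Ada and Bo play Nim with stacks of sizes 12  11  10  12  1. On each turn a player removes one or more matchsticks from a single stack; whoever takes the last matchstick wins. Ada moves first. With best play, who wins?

Bo wins

Write each in binary and XOR column by column:
  1100  (12)
  1011  (11)
  1010  (10)
  1100  (12)
  0001  (1)
  ----
  0000  (0)
The nim-sum is 0, so this is a P-position: the player to move is in a losing position under optimal play; Ada is about to move from it and so loses — Bo wins.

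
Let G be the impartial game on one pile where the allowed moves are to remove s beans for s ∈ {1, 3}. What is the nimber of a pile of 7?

1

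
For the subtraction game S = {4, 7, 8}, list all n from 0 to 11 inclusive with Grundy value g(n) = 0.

0, 1, 2, 3

Grundy values for subtraction set {4, 7, 8}:
k:     0  1  2  3  4  5  6  7  8  9 10 11
g(k):  0  0  0  0  1  1  1  1  2  2  2  2
The P-positions (g = 0) in 0..11 are 0, 1, 2, 3.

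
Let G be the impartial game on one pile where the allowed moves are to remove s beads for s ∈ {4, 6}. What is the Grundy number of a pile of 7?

1

Compute g(0), g(1), … for moves {4, 6}:
k:     0  1  2  3  4  5  6  7
g(k):  0  0  0  0  1  1  1  1
So g(7) = 1.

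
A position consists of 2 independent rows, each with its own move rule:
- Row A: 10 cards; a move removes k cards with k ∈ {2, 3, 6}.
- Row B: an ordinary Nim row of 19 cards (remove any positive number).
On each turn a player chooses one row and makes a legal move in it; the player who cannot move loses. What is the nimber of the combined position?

Build the Grundy sequence for row A with g(k) = mex{g(k−s) : s ∈ {2, 3, 6}, s ≤ k}:
g(0) = mex{} = 0
g(1) = mex{} = 0
g(2) = mex{0} = 1
g(3) = mex{0} = 1
g(4) = mex{0,1} = 2
g(5) = mex{1} = 0
g(6) = mex{0,1,2} = 3
g(7) = mex{0,2} = 1
g(8) = mex{0,1,3} = 2
g(9) = mex{1,3} = 0
g(10) = mex{1,2} = 0
So g(10) = 0.
Row B is a plain Nim row of size 19, so its Grundy value is 19.
By the Sprague-Grundy theorem, the Grundy value of a sum of independent games is the XOR of the component values.
Combined value = 0 XOR 19 = 19.

19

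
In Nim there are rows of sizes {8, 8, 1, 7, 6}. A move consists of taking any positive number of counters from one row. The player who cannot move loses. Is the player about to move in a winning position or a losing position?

Nim-sum: 8 ^ 8 ^ 1 ^ 7 ^ 6 = 0.
The nim-sum is 0, so this is a P-position: the player to move is in a losing position under optimal play.

Losing position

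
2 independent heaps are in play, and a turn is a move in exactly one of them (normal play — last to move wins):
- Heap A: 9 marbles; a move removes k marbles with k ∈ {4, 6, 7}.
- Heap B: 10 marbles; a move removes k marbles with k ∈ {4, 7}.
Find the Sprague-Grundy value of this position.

For heap A, compute g(0), g(1), … with moves {4, 6, 7}:
g(0) = mex{} = 0
g(1) = mex{} = 0
g(2) = mex{} = 0
g(3) = mex{} = 0
g(4) = mex{0} = 1
g(5) = mex{0} = 1
g(6) = mex{0} = 1
g(7) = mex{0} = 1
g(8) = mex{0,1} = 2
g(9) = mex{0,1} = 2
So g(9) = 2.
Grundy values for heap B (subtraction set {4, 7}):
g(0) = mex{} = 0
g(1) = mex{} = 0
g(2) = mex{} = 0
g(3) = mex{} = 0
g(4) = mex{0} = 1
g(5) = mex{0} = 1
g(6) = mex{0} = 1
g(7) = mex{0} = 1
g(8) = mex{0,1} = 2
g(9) = mex{0,1} = 2
g(10) = mex{0,1} = 2
So g(10) = 2.
By the Sprague-Grundy theorem, the Grundy value of a sum of independent games is the XOR of the component values.
Combined value = 2 ⊕ 2 = 0.

0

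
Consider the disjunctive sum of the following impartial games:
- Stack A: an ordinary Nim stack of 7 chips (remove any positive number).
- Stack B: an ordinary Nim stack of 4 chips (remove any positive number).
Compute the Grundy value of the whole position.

3

Stack A is a plain Nim stack of size 7, so its Grundy value is 7.
Stack B is a plain Nim stack of size 4, so its Grundy value is 4.
By the Sprague-Grundy theorem, the Grundy value of a sum of independent games is the XOR of the component values.
Combined value = 7 XOR 4 = 3.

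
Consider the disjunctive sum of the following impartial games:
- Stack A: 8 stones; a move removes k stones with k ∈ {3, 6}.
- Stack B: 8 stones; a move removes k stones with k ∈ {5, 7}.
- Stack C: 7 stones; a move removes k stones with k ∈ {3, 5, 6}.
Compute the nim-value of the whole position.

Build the Grundy sequence for stack A with g(k) = mex{g(k−s) : s ∈ {3, 6}, s ≤ k}:
g(0) = mex{} = 0
g(1) = mex{} = 0
g(2) = mex{} = 0
g(3) = mex{0} = 1
g(4) = mex{0} = 1
g(5) = mex{0} = 1
g(6) = mex{0,1} = 2
g(7) = mex{0,1} = 2
g(8) = mex{0,1} = 2
So g(8) = 2.
For stack B, compute g(0), g(1), … with moves {5, 7}:
g(0) = mex{} = 0
g(1) = mex{} = 0
g(2) = mex{} = 0
g(3) = mex{} = 0
g(4) = mex{} = 0
g(5) = mex{0} = 1
g(6) = mex{0} = 1
g(7) = mex{0} = 1
g(8) = mex{0} = 1
So g(8) = 1.
Grundy values for stack C (subtraction set {3, 5, 6}):
k:     0  1  2  3  4  5  6  7
g(k):  0  0  0  1  1  1  2  2
So g(7) = 2.
By the Sprague-Grundy theorem, the Grundy value of a sum of independent games is the XOR of the component values.
Combined value = 2 ⊕ 1 ⊕ 2 = 1.

1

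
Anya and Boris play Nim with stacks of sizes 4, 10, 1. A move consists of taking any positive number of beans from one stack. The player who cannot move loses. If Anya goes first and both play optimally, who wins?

Anya wins

Bitwise XOR of the heap sizes:
  0100  (4)
  1010  (10)
  0001  (1)
  ----
  1111  (15)
The nim-sum is 15 ≠ 0, so this is an N-position: the player to move can win; Anya has a winning move.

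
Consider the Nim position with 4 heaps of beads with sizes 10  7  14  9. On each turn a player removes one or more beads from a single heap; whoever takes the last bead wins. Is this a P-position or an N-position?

N-position

Nim-sum: 10 ⊕ 7 ⊕ 14 ⊕ 9 = 10.
The nim-sum is 10 ≠ 0, so this is an N-position: the player to move can win.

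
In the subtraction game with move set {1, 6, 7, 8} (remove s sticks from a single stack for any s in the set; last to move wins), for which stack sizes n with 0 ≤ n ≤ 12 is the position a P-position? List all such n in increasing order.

0, 2, 4

Grundy values for subtraction set {1, 6, 7, 8}:
k:     0  1  2  3  4  5  6  7  8  9 10 11 12
g(k):  0  1  0  1  0  1  2  3  2  3  2  3  4
The P-positions (g = 0) in 0..12 are 0, 2, 4.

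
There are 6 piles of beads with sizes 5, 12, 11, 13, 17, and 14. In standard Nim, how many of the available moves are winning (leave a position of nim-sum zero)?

1

Compute the nim-sum pairwise:
5 ^ 12 = 9
9 ^ 11 = 2
2 ^ 13 = 15
15 ^ 17 = 30
30 ^ 14 = 16
The overall nim-sum is X = 16. A pile of size p has a winning move iff p XOR X < p (reduce it to p XOR X).
  5: 5 XOR 16 = 21 ≥ 5 — no move.
  12: 12 XOR 16 = 28 ≥ 12 — no move.
  11: 11 XOR 16 = 27 ≥ 11 — no move.
  13: 13 XOR 16 = 29 ≥ 13 — no move.
  17: 17 XOR 16 = 1 < 17 — winning move (to 1).
  14: 14 XOR 16 = 30 ≥ 14 — no move.
That gives 1 winning move.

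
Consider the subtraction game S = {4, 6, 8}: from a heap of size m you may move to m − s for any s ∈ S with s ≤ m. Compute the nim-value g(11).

Compute g(0), g(1), … for moves {4, 6, 8}:
k:     0  1  2  3  4  5  6  7  8  9 10 11
g(k):  0  0  0  0  1  1  1  1  2  2  2  2
So g(11) = 2.

2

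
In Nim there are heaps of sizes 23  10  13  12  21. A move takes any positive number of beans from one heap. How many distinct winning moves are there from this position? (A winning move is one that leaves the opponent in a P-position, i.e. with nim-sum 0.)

Nim-sum: 23 ^ 10 ^ 13 ^ 12 ^ 21 = 9.
The overall nim-sum is X = 9. A heap of size p has a winning move iff p XOR X < p (reduce it to p XOR X).
  23: 23 XOR 9 = 30 ≥ 23 — no move.
  10: 10 XOR 9 = 3 < 10 — winning move (to 3).
  13: 13 XOR 9 = 4 < 13 — winning move (to 4).
  12: 12 XOR 9 = 5 < 12 — winning move (to 5).
  21: 21 XOR 9 = 28 ≥ 21 — no move.
That gives 3 winning moves.

3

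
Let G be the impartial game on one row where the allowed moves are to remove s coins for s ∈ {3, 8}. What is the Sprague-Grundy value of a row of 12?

0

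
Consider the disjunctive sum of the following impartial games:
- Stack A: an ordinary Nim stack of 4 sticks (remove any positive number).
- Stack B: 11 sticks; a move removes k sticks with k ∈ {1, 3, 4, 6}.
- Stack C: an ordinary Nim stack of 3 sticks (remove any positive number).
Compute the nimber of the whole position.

Stack A is a plain Nim stack of size 4, so its Grundy value is 4.
Build the Grundy sequence for stack B with g(k) = mex{g(k−s) : s ∈ {1, 3, 4, 6}, s ≤ k}:
g(0) = mex{} = 0
g(1) = mex{0} = 1
g(2) = mex{1} = 0
g(3) = mex{0} = 1
g(4) = mex{0,1} = 2
g(5) = mex{0,1,2} = 3
g(6) = mex{0,1,3} = 2
g(7) = mex{1,2} = 0
g(8) = mex{0,2,3} = 1
g(9) = mex{1,2,3} = 0
g(10) = mex{0,2} = 1
g(11) = mex{0,1,3} = 2
So g(11) = 2.
Stack C is a plain Nim stack of size 3, so its Grundy value is 3.
The value of a disjunctive sum is the nim-sum of the parts.
Combined value = 4 XOR 2 XOR 3 = 5.

5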